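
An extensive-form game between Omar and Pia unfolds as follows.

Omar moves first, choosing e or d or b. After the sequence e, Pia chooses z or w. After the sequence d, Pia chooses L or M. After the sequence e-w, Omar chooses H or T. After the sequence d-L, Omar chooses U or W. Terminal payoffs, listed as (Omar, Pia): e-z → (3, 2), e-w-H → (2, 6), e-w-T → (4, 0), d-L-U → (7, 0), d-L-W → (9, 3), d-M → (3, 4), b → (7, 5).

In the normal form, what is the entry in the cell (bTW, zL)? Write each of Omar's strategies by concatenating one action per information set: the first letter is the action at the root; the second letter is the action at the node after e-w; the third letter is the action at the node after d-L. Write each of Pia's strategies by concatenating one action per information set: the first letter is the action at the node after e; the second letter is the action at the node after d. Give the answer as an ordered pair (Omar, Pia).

Trace the play path from the root:
  Omar plays b
→ terminal payoff (7, 5).
(Omar's choice at the node after e-w is never reached on this path, so it doesn't affect the outcome.)

(7, 5)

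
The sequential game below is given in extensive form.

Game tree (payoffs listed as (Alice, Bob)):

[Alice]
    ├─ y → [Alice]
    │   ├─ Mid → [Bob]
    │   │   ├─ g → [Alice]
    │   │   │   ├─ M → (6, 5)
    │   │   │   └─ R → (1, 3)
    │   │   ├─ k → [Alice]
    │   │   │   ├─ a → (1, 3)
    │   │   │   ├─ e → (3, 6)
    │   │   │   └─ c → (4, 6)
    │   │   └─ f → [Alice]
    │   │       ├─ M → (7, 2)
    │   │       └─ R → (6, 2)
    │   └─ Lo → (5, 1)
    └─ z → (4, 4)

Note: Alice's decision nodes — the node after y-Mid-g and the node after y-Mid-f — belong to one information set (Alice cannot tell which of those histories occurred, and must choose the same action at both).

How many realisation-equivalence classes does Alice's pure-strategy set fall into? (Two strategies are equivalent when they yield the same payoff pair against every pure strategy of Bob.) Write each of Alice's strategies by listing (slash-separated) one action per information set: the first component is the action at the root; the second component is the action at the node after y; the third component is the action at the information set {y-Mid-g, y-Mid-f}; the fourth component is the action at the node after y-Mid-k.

Alice has 24 pure strategies: y/Mid/M/a, y/Mid/M/e, y/Mid/M/c, y/Mid/R/a, y/Mid/R/e, y/Mid/R/c, y/Lo/M/a, y/Lo/M/e, y/Lo/M/c, y/Lo/R/a, y/Lo/R/e, y/Lo/R/c, z/Mid/M/a, z/Mid/M/e, z/Mid/M/c, z/Mid/R/a, z/Mid/R/e, z/Mid/R/c, z/Lo/M/a, z/Lo/M/e, z/Lo/M/c, z/Lo/R/a, z/Lo/R/e, z/Lo/R/c. Columns: g, k, f.
{y/Mid/M/a} → row (6,5) (1,3) (7,2)
{y/Mid/M/e} → row (6,5) (3,6) (7,2)
{y/Mid/M/c} → row (6,5) (4,6) (7,2)
{y/Mid/R/a} → row (1,3) (1,3) (6,2)
{y/Mid/R/e} → row (1,3) (3,6) (6,2)
{y/Mid/R/c} → row (1,3) (4,6) (6,2)
{y/Lo/M/a, y/Lo/M/e, y/Lo/M/c, y/Lo/R/a, y/Lo/R/e, y/Lo/R/c} → row (5,1) (5,1) (5,1)
{z/Mid/M/a, z/Mid/M/e, z/Mid/M/c, z/Mid/R/a, z/Mid/R/e, z/Mid/R/c, z/Lo/M/a, z/Lo/M/e, z/Lo/M/c, z/Lo/R/a, z/Lo/R/e, z/Lo/R/c} → row (4,4) (4,4) (4,4)
That's 8 distinct rows out of 24 strategies.

8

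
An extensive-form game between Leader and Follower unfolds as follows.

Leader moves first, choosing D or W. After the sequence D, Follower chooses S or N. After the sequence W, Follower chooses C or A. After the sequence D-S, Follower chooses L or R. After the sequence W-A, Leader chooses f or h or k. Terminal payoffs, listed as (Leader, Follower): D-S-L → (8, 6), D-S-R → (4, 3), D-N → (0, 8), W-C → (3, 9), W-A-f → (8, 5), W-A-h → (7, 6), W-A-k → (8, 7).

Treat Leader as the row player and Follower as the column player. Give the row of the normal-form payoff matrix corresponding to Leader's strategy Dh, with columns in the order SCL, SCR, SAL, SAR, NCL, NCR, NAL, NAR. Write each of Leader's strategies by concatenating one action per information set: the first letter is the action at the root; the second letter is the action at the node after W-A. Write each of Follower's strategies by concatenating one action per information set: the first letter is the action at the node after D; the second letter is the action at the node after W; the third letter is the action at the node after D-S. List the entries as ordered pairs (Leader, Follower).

vs SCL: Leader plays D → Follower plays S at [D] → Follower plays L at [D-S] → (8, 6)
vs SCR: Leader plays D → Follower plays S at [D] → Follower plays R at [D-S] → (4, 3)
vs SAL: Leader plays D → Follower plays S at [D] → Follower plays L at [D-S] → (8, 6)
vs SAR: Leader plays D → Follower plays S at [D] → Follower plays R at [D-S] → (4, 3)
vs NCL: Leader plays D → Follower plays N at [D] → (0, 8)
vs NCR: Leader plays D → Follower plays N at [D] → (0, 8)
vs NAL: Leader plays D → Follower plays N at [D] → (0, 8)
vs NAR: Leader plays D → Follower plays N at [D] → (0, 8)

(8,6) (4,3) (8,6) (4,3) (0,8) (0,8) (0,8) (0,8)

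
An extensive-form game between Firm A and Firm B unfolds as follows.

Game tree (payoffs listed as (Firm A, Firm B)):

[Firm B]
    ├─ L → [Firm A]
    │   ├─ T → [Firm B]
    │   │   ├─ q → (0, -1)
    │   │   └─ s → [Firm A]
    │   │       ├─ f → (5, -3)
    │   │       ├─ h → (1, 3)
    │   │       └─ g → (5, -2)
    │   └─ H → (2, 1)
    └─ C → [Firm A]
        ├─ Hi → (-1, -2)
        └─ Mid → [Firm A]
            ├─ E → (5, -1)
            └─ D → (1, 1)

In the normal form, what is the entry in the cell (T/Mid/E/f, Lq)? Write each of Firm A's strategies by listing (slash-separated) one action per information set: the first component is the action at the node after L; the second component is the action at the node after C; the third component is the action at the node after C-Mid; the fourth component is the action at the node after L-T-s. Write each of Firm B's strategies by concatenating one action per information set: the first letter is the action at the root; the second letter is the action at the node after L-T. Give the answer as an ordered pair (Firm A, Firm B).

Trace the play path from the root:
  Firm B plays L
  Firm A plays T at [L]
  Firm B plays q at [L-T]
→ terminal payoff (0, -1).
(Firm A's choice at the node after C is never reached on this path, so it doesn't affect the outcome.)

(0, -1)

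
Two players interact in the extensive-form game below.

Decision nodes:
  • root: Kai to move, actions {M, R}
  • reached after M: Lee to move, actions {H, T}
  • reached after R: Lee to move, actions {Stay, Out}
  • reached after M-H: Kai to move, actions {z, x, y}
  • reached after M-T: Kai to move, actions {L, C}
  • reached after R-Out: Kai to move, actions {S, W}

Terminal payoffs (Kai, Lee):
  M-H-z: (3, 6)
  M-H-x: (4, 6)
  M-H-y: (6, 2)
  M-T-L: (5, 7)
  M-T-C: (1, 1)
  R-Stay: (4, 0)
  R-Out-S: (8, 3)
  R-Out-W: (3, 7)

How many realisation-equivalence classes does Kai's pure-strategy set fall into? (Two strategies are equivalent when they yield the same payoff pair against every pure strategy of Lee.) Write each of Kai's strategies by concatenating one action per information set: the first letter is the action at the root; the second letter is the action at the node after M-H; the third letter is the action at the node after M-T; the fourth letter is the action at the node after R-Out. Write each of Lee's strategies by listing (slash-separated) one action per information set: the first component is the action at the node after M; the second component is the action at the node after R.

Kai has 24 pure strategies: MzLS, MzLW, MzCS, MzCW, MxLS, MxLW, MxCS, MxCW, MyLS, MyLW, MyCS, MyCW, RzLS, RzLW, RzCS, RzCW, RxLS, RxLW, RxCS, RxCW, RyLS, RyLW, RyCS, RyCW. Columns: H/Stay, H/Out, T/Stay, T/Out.
{MzLS, MzLW} → row (3,6) (3,6) (5,7) (5,7)
{MzCS, MzCW} → row (3,6) (3,6) (1,1) (1,1)
{MxLS, MxLW} → row (4,6) (4,6) (5,7) (5,7)
{MxCS, MxCW} → row (4,6) (4,6) (1,1) (1,1)
{MyLS, MyLW} → row (6,2) (6,2) (5,7) (5,7)
{MyCS, MyCW} → row (6,2) (6,2) (1,1) (1,1)
{RzLS, RzCS, RxLS, RxCS, RyLS, RyCS} → row (4,0) (8,3) (4,0) (8,3)
{RzLW, RzCW, RxLW, RxCW, RyLW, RyCW} → row (4,0) (3,7) (4,0) (3,7)
That's 8 distinct rows out of 24 strategies.

8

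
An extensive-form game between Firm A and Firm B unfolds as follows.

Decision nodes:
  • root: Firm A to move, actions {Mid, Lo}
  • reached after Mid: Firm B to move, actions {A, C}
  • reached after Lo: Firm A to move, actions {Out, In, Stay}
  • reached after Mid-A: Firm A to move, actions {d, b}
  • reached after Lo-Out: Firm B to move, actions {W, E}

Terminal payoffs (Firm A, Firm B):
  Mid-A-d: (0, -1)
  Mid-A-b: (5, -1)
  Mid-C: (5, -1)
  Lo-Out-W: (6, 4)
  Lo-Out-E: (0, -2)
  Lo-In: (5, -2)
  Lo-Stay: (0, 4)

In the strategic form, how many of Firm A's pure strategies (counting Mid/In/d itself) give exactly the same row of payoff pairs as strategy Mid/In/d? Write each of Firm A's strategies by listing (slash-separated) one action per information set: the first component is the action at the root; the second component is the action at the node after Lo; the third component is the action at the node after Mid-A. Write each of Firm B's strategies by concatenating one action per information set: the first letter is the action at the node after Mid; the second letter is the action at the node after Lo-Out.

Row for Mid/In/d (columns AW, AE, CW, CE): (0,-1) (0,-1) (5,-1) (5,-1).
Under Mid/In/d, Firm A's choice at the node after Lo can never be reached regardless of what Firm B does, so varying those choices leaves every outcome unchanged.
Holding the reachable choices fixed and varying the unreachable one freely already gives 3 equivalent strategies.
No other strategy reproduces this row, so those 3 are the full class: Mid/Out/d, Mid/In/d, Mid/Stay/d.

3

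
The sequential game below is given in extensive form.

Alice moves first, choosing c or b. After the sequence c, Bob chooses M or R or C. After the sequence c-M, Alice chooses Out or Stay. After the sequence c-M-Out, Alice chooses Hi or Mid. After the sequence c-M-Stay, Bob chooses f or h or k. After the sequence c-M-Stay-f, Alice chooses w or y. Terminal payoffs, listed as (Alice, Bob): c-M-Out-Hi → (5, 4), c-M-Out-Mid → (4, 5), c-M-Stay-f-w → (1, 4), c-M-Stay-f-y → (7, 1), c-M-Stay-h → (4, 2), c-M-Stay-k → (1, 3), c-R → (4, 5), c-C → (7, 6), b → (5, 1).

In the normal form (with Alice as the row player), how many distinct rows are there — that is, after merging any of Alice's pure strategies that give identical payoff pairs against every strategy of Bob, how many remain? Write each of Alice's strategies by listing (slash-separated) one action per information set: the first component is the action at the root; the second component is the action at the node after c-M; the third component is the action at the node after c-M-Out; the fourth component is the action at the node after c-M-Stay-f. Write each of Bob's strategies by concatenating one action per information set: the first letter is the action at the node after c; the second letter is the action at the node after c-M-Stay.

Alice has 16 pure strategies: c/Out/Hi/w, c/Out/Hi/y, c/Out/Mid/w, c/Out/Mid/y, c/Stay/Hi/w, c/Stay/Hi/y, c/Stay/Mid/w, c/Stay/Mid/y, b/Out/Hi/w, b/Out/Hi/y, b/Out/Mid/w, b/Out/Mid/y, b/Stay/Hi/w, b/Stay/Hi/y, b/Stay/Mid/w, b/Stay/Mid/y. Columns: Mf, Mh, Mk, Rf, Rh, Rk, Cf, Ch, Ck.
{c/Out/Hi/w, c/Out/Hi/y} → row (5,4) (5,4) (5,4) (4,5) (4,5) (4,5) (7,6) (7,6) (7,6)
{c/Out/Mid/w, c/Out/Mid/y} → row (4,5) (4,5) (4,5) (4,5) (4,5) (4,5) (7,6) (7,6) (7,6)
{c/Stay/Hi/w, c/Stay/Mid/w} → row (1,4) (4,2) (1,3) (4,5) (4,5) (4,5) (7,6) (7,6) (7,6)
{c/Stay/Hi/y, c/Stay/Mid/y} → row (7,1) (4,2) (1,3) (4,5) (4,5) (4,5) (7,6) (7,6) (7,6)
{b/Out/Hi/w, b/Out/Hi/y, b/Out/Mid/w, b/Out/Mid/y, b/Stay/Hi/w, b/Stay/Hi/y, b/Stay/Mid/w, b/Stay/Mid/y} → row (5,1) (5,1) (5,1) (5,1) (5,1) (5,1) (5,1) (5,1) (5,1)
That's 5 distinct rows out of 16 strategies.

5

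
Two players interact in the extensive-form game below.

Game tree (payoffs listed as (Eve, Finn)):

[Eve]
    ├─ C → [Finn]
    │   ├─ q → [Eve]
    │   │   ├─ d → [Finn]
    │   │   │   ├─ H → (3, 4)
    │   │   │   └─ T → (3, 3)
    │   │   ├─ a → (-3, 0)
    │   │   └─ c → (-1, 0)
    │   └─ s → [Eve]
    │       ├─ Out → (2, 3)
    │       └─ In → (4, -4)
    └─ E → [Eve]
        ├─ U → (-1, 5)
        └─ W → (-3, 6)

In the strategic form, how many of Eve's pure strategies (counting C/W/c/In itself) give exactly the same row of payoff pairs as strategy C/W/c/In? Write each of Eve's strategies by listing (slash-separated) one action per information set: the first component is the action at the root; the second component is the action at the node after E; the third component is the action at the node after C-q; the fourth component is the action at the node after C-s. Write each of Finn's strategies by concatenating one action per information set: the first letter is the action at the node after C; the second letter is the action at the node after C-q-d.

2

Row for C/W/c/In (columns qH, qT, sH, sT): (-1,0) (-1,0) (4,-4) (4,-4).
Under C/W/c/In, Eve's choice at the node after E can never be reached regardless of what Finn does, so varying those choices leaves every outcome unchanged.
Holding the reachable choices fixed and varying the unreachable one freely already gives 2 equivalent strategies.
No other strategy reproduces this row, so those 2 are the full class: C/U/c/In, C/W/c/In.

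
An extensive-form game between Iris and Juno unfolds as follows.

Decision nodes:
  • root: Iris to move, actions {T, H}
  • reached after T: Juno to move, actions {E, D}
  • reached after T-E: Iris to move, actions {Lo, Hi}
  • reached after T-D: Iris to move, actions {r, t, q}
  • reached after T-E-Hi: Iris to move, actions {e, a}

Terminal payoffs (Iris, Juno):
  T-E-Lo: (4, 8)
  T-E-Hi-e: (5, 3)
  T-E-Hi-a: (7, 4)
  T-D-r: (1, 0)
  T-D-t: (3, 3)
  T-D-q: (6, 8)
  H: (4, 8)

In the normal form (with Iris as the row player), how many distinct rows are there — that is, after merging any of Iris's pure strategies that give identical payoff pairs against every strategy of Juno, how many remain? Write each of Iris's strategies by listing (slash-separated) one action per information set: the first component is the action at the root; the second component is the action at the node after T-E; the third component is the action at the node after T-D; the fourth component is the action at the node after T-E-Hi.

Iris has 24 pure strategies: T/Lo/r/e, T/Lo/r/a, T/Lo/t/e, T/Lo/t/a, T/Lo/q/e, T/Lo/q/a, T/Hi/r/e, T/Hi/r/a, T/Hi/t/e, T/Hi/t/a, T/Hi/q/e, T/Hi/q/a, H/Lo/r/e, H/Lo/r/a, H/Lo/t/e, H/Lo/t/a, H/Lo/q/e, H/Lo/q/a, H/Hi/r/e, H/Hi/r/a, H/Hi/t/e, H/Hi/t/a, H/Hi/q/e, H/Hi/q/a. Columns: E, D.
{T/Lo/r/e, T/Lo/r/a} → row (4,8) (1,0)
{T/Lo/t/e, T/Lo/t/a} → row (4,8) (3,3)
{T/Lo/q/e, T/Lo/q/a} → row (4,8) (6,8)
{T/Hi/r/e} → row (5,3) (1,0)
{T/Hi/r/a} → row (7,4) (1,0)
{T/Hi/t/e} → row (5,3) (3,3)
{T/Hi/t/a} → row (7,4) (3,3)
{T/Hi/q/e} → row (5,3) (6,8)
{T/Hi/q/a} → row (7,4) (6,8)
{H/Lo/r/e, H/Lo/r/a, H/Lo/t/e, H/Lo/t/a, H/Lo/q/e, H/Lo/q/a, H/Hi/r/e, H/Hi/r/a, H/Hi/t/e, H/Hi/t/a, H/Hi/q/e, H/Hi/q/a} → row (4,8) (4,8)
That's 10 distinct rows out of 24 strategies.

10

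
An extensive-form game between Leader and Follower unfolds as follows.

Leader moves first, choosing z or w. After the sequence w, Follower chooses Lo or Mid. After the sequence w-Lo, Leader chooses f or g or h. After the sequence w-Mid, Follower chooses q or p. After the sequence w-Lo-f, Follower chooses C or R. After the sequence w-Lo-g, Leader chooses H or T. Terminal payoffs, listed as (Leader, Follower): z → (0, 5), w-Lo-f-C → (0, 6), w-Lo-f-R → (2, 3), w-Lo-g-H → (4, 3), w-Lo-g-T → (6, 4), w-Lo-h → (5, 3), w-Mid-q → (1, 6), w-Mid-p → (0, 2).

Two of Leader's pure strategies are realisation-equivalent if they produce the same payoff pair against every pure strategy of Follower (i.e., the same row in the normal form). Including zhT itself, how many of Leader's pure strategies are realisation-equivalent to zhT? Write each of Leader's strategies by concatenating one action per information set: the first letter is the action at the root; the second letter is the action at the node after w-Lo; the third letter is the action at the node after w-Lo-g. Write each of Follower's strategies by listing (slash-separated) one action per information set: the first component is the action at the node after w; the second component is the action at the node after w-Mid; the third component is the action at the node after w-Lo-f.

6

Row for zhT (columns Lo/q/C, Lo/q/R, Lo/p/C, Lo/p/R, Mid/q/C, Mid/q/R, Mid/p/C, Mid/p/R): (0,5) (0,5) (0,5) (0,5) (0,5) (0,5) (0,5) (0,5).
Under zhT, Leader's choice at the node after w-Lo and at the node after w-Lo-g can never be reached regardless of what Follower does, so varying those choices leaves every outcome unchanged.
Holding the reachable choices fixed and varying the unreachable ones freely already gives 3 × 2 = 6 equivalent strategies.
No other strategy reproduces this row, so those 6 are the full class: zfH, zfT, zgH, zgT, zhH, zhT.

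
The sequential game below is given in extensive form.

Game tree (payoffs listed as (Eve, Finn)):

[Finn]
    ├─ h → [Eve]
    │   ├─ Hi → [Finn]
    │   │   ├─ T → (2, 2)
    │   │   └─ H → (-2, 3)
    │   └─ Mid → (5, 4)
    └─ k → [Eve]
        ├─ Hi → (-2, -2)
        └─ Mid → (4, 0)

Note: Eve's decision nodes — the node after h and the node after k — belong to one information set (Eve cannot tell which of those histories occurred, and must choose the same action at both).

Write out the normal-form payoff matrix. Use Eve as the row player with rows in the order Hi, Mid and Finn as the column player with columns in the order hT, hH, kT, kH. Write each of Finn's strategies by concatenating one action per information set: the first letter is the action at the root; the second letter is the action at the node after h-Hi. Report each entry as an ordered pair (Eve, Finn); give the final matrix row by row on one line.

Hi: (2,2) (-2,3) (-2,-2) (-2,-2) | Mid: (5,4) (5,4) (4,0) (4,0)

Row Hi: hT→(2,2), hH→(-2,3), kT→(-2,-2), kH→(-2,-2)
Row Mid: hT→(5,4), hH→(5,4), kT→(4,0), kH→(4,0)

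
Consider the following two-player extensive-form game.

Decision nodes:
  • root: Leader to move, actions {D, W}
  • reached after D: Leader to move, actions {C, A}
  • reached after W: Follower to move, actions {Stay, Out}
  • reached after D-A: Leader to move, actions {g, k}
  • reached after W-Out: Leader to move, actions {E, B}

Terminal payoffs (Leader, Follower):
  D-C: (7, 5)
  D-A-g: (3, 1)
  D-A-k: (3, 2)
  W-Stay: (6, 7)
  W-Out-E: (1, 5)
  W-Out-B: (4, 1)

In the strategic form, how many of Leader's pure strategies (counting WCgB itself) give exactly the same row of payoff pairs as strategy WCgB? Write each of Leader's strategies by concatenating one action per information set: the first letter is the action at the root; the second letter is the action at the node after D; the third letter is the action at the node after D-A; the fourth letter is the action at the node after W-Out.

Row for WCgB (columns Stay, Out): (6,7) (4,1).
Under WCgB, Leader's choice at the node after D and at the node after D-A can never be reached regardless of what Follower does, so varying those choices leaves every outcome unchanged.
Holding the reachable choices fixed and varying the unreachable ones freely already gives 2 × 2 = 4 equivalent strategies.
No other strategy reproduces this row, so those 4 are the full class: WCgB, WCkB, WAgB, WAkB.

4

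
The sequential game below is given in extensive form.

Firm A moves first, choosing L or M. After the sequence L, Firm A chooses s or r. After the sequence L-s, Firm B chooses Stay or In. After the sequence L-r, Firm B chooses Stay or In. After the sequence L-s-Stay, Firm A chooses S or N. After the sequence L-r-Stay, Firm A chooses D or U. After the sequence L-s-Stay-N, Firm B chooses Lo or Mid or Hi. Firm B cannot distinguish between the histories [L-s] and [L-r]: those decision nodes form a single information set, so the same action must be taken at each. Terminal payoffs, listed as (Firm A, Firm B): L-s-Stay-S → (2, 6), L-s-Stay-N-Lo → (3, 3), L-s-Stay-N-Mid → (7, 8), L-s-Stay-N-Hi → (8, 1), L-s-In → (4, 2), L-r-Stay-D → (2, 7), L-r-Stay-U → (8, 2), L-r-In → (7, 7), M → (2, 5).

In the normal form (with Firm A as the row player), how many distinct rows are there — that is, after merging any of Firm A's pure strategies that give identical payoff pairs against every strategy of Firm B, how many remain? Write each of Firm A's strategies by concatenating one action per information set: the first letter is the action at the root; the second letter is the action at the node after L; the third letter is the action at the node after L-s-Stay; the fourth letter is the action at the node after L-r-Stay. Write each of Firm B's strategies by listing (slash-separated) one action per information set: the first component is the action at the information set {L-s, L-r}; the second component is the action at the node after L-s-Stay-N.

Firm A has 16 pure strategies: LsSD, LsSU, LsND, LsNU, LrSD, LrSU, LrND, LrNU, MsSD, MsSU, MsND, MsNU, MrSD, MrSU, MrND, MrNU. Columns: Stay/Lo, Stay/Mid, Stay/Hi, In/Lo, In/Mid, In/Hi.
{LsSD, LsSU} → row (2,6) (2,6) (2,6) (4,2) (4,2) (4,2)
{LsND, LsNU} → row (3,3) (7,8) (8,1) (4,2) (4,2) (4,2)
{LrSD, LrND} → row (2,7) (2,7) (2,7) (7,7) (7,7) (7,7)
{LrSU, LrNU} → row (8,2) (8,2) (8,2) (7,7) (7,7) (7,7)
{MsSD, MsSU, MsND, MsNU, MrSD, MrSU, MrND, MrNU} → row (2,5) (2,5) (2,5) (2,5) (2,5) (2,5)
That's 5 distinct rows out of 16 strategies.

5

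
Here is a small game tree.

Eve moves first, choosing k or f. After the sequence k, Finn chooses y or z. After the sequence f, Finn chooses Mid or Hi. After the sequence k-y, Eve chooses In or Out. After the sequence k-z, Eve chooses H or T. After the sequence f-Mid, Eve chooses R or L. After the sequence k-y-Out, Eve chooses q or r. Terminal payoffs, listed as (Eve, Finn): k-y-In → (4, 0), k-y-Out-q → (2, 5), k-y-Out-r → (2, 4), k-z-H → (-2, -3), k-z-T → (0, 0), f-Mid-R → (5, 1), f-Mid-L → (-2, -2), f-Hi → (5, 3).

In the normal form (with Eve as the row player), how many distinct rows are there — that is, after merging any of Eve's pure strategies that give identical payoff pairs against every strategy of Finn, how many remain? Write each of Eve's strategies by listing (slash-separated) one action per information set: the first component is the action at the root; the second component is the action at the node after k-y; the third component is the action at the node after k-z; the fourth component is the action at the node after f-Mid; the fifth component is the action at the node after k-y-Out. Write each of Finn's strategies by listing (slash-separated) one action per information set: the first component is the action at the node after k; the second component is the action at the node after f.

Eve has 32 pure strategies: k/In/H/R/q, k/In/H/R/r, k/In/H/L/q, k/In/H/L/r, k/In/T/R/q, k/In/T/R/r, k/In/T/L/q, k/In/T/L/r, k/Out/H/R/q, k/Out/H/R/r, k/Out/H/L/q, k/Out/H/L/r, k/Out/T/R/q, k/Out/T/R/r, k/Out/T/L/q, k/Out/T/L/r, f/In/H/R/q, f/In/H/R/r, f/In/H/L/q, f/In/H/L/r, f/In/T/R/q, f/In/T/R/r, f/In/T/L/q, f/In/T/L/r, f/Out/H/R/q, f/Out/H/R/r, f/Out/H/L/q, f/Out/H/L/r, f/Out/T/R/q, f/Out/T/R/r, f/Out/T/L/q, f/Out/T/L/r. Columns: y/Mid, y/Hi, z/Mid, z/Hi.
{k/In/H/R/q, k/In/H/R/r, k/In/H/L/q, k/In/H/L/r} → row (4,0) (4,0) (-2,-3) (-2,-3)
{k/In/T/R/q, k/In/T/R/r, k/In/T/L/q, k/In/T/L/r} → row (4,0) (4,0) (0,0) (0,0)
{k/Out/H/R/q, k/Out/H/L/q} → row (2,5) (2,5) (-2,-3) (-2,-3)
{k/Out/H/R/r, k/Out/H/L/r} → row (2,4) (2,4) (-2,-3) (-2,-3)
{k/Out/T/R/q, k/Out/T/L/q} → row (2,5) (2,5) (0,0) (0,0)
{k/Out/T/R/r, k/Out/T/L/r} → row (2,4) (2,4) (0,0) (0,0)
{f/In/H/R/q, f/In/H/R/r, f/In/T/R/q, f/In/T/R/r, f/Out/H/R/q, f/Out/H/R/r, f/Out/T/R/q, f/Out/T/R/r} → row (5,1) (5,3) (5,1) (5,3)
{f/In/H/L/q, f/In/H/L/r, f/In/T/L/q, f/In/T/L/r, f/Out/H/L/q, f/Out/H/L/r, f/Out/T/L/q, f/Out/T/L/r} → row (-2,-2) (5,3) (-2,-2) (5,3)
That's 8 distinct rows out of 32 strategies.

8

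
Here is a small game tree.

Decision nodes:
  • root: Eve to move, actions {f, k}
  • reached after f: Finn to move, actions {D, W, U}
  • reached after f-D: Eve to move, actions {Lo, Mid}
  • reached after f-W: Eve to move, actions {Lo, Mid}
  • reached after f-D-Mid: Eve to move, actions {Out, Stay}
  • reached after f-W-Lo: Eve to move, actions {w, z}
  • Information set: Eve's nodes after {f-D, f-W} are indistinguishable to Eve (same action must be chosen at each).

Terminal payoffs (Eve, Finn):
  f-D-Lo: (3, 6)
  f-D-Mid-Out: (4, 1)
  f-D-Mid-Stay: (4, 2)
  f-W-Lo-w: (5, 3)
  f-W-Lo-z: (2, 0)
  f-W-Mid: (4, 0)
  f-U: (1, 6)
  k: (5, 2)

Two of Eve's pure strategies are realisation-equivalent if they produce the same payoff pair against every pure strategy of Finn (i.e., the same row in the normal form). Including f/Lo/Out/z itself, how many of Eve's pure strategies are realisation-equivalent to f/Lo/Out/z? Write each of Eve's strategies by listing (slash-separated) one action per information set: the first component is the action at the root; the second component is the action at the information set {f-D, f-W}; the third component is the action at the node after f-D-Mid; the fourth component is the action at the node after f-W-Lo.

Row for f/Lo/Out/z (columns D, W, U): (3,6) (2,0) (1,6).
Under f/Lo/Out/z, Eve's choice at the node after f-D-Mid can never be reached regardless of what Finn does, so varying those choices leaves every outcome unchanged.
Holding the reachable choices fixed and varying the unreachable one freely already gives 2 equivalent strategies.
No other strategy reproduces this row, so those 2 are the full class: f/Lo/Out/z, f/Lo/Stay/z.

2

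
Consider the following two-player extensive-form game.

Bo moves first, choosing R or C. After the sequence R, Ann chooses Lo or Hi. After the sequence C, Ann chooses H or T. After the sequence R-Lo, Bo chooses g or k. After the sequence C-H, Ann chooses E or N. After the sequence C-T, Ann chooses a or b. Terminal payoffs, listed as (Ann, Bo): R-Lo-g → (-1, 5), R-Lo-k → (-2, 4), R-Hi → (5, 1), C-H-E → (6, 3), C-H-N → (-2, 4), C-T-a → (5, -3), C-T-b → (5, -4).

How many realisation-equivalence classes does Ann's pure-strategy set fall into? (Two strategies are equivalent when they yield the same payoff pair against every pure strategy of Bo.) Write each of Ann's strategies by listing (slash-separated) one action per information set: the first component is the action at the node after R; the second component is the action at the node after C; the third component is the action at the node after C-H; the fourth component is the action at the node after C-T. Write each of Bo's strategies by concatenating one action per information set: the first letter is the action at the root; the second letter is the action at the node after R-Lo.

8

Ann has 16 pure strategies: Lo/H/E/a, Lo/H/E/b, Lo/H/N/a, Lo/H/N/b, Lo/T/E/a, Lo/T/E/b, Lo/T/N/a, Lo/T/N/b, Hi/H/E/a, Hi/H/E/b, Hi/H/N/a, Hi/H/N/b, Hi/T/E/a, Hi/T/E/b, Hi/T/N/a, Hi/T/N/b. Columns: Rg, Rk, Cg, Ck.
{Lo/H/E/a, Lo/H/E/b} → row (-1,5) (-2,4) (6,3) (6,3)
{Lo/H/N/a, Lo/H/N/b} → row (-1,5) (-2,4) (-2,4) (-2,4)
{Lo/T/E/a, Lo/T/N/a} → row (-1,5) (-2,4) (5,-3) (5,-3)
{Lo/T/E/b, Lo/T/N/b} → row (-1,5) (-2,4) (5,-4) (5,-4)
{Hi/H/E/a, Hi/H/E/b} → row (5,1) (5,1) (6,3) (6,3)
{Hi/H/N/a, Hi/H/N/b} → row (5,1) (5,1) (-2,4) (-2,4)
{Hi/T/E/a, Hi/T/N/a} → row (5,1) (5,1) (5,-3) (5,-3)
{Hi/T/E/b, Hi/T/N/b} → row (5,1) (5,1) (5,-4) (5,-4)
That's 8 distinct rows out of 16 strategies.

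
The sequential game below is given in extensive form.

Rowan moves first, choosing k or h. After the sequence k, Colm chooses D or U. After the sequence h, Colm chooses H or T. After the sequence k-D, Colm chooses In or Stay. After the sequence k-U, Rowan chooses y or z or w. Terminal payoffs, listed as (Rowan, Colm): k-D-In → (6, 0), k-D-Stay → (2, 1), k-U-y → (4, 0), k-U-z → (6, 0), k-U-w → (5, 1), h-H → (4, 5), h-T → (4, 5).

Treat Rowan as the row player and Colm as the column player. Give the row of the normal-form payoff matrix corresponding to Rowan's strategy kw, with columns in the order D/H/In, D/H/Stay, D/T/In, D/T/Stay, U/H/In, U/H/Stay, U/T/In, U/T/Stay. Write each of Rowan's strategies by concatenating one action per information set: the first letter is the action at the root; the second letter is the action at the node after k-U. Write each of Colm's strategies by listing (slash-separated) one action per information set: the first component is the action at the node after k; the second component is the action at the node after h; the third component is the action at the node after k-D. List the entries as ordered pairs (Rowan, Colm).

(6,0) (2,1) (6,0) (2,1) (5,1) (5,1) (5,1) (5,1)

vs D/H/In: Rowan plays k → Colm plays D at [k] → Colm plays In at [k-D] → (6, 0)
vs D/H/Stay: Rowan plays k → Colm plays D at [k] → Colm plays Stay at [k-D] → (2, 1)
vs D/T/In: Rowan plays k → Colm plays D at [k] → Colm plays In at [k-D] → (6, 0)
vs D/T/Stay: Rowan plays k → Colm plays D at [k] → Colm plays Stay at [k-D] → (2, 1)
vs U/H/In: Rowan plays k → Colm plays U at [k] → Rowan plays w at [k-U] → (5, 1)
vs U/H/Stay: Rowan plays k → Colm plays U at [k] → Rowan plays w at [k-U] → (5, 1)
vs U/T/In: Rowan plays k → Colm plays U at [k] → Rowan plays w at [k-U] → (5, 1)
vs U/T/Stay: Rowan plays k → Colm plays U at [k] → Rowan plays w at [k-U] → (5, 1)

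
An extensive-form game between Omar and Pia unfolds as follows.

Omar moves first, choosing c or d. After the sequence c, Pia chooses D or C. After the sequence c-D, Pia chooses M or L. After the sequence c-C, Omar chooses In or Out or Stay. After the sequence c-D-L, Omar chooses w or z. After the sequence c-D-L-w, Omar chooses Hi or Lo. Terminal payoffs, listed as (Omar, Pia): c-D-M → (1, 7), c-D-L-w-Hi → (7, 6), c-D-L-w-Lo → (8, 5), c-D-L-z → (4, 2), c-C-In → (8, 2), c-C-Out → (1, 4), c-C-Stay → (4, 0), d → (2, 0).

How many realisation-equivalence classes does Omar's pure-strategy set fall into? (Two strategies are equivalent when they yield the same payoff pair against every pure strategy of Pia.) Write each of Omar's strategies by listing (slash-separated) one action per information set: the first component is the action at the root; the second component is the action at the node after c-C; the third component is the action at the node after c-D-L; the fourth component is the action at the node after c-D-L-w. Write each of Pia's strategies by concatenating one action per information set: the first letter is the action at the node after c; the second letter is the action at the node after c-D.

10

Omar has 24 pure strategies: c/In/w/Hi, c/In/w/Lo, c/In/z/Hi, c/In/z/Lo, c/Out/w/Hi, c/Out/w/Lo, c/Out/z/Hi, c/Out/z/Lo, c/Stay/w/Hi, c/Stay/w/Lo, c/Stay/z/Hi, c/Stay/z/Lo, d/In/w/Hi, d/In/w/Lo, d/In/z/Hi, d/In/z/Lo, d/Out/w/Hi, d/Out/w/Lo, d/Out/z/Hi, d/Out/z/Lo, d/Stay/w/Hi, d/Stay/w/Lo, d/Stay/z/Hi, d/Stay/z/Lo. Columns: DM, DL, CM, CL.
{c/In/w/Hi} → row (1,7) (7,6) (8,2) (8,2)
{c/In/w/Lo} → row (1,7) (8,5) (8,2) (8,2)
{c/In/z/Hi, c/In/z/Lo} → row (1,7) (4,2) (8,2) (8,2)
{c/Out/w/Hi} → row (1,7) (7,6) (1,4) (1,4)
{c/Out/w/Lo} → row (1,7) (8,5) (1,4) (1,4)
{c/Out/z/Hi, c/Out/z/Lo} → row (1,7) (4,2) (1,4) (1,4)
{c/Stay/w/Hi} → row (1,7) (7,6) (4,0) (4,0)
{c/Stay/w/Lo} → row (1,7) (8,5) (4,0) (4,0)
{c/Stay/z/Hi, c/Stay/z/Lo} → row (1,7) (4,2) (4,0) (4,0)
{d/In/w/Hi, d/In/w/Lo, d/In/z/Hi, d/In/z/Lo, d/Out/w/Hi, d/Out/w/Lo, d/Out/z/Hi, d/Out/z/Lo, d/Stay/w/Hi, d/Stay/w/Lo, d/Stay/z/Hi, d/Stay/z/Lo} → row (2,0) (2,0) (2,0) (2,0)
That's 10 distinct rows out of 24 strategies.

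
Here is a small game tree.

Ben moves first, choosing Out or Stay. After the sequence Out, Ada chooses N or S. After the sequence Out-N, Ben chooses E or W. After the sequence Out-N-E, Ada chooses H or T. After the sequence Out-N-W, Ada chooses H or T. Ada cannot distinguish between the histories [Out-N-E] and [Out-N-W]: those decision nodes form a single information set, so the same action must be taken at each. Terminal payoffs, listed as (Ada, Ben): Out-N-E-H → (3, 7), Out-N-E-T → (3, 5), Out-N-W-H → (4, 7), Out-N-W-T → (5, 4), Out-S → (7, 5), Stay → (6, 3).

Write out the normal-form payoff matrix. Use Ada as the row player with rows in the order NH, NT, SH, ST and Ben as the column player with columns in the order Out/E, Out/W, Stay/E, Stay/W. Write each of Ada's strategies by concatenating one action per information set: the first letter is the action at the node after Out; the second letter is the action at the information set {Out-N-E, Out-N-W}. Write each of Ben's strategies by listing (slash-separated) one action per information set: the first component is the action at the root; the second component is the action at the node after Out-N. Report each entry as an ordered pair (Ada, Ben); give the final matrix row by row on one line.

NH: (3,7) (4,7) (6,3) (6,3) | NT: (3,5) (5,4) (6,3) (6,3) | SH: (7,5) (7,5) (6,3) (6,3) | ST: (7,5) (7,5) (6,3) (6,3)

Row NH: Out/E→(3,7), Out/W→(4,7), Stay/E→(6,3), Stay/W→(6,3)
Row NT: Out/E→(3,5), Out/W→(5,4), Stay/E→(6,3), Stay/W→(6,3)
Row SH: Out/E→(7,5), Out/W→(7,5), Stay/E→(6,3), Stay/W→(6,3)
Row ST: Out/E→(7,5), Out/W→(7,5), Stay/E→(6,3), Stay/W→(6,3)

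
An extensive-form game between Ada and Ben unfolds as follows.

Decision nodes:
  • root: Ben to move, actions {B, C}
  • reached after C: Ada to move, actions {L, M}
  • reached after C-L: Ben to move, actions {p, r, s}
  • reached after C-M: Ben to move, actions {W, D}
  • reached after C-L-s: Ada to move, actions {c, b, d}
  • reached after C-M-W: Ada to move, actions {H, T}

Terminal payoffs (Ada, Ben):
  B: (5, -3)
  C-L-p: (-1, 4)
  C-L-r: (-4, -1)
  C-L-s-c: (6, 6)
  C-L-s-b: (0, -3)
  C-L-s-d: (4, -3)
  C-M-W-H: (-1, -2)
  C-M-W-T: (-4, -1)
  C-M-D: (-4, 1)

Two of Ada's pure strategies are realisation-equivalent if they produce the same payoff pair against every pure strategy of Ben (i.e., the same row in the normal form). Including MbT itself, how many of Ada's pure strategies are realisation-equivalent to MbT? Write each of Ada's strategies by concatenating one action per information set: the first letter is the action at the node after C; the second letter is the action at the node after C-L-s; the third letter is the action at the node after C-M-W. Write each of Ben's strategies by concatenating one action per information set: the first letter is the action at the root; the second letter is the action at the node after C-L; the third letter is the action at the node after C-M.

3

Row for MbT (columns BpW, BpD, BrW, BrD, BsW, BsD, CpW, CpD, CrW, CrD, CsW, CsD): (5,-3) (5,-3) (5,-3) (5,-3) (5,-3) (5,-3) (-4,-1) (-4,1) (-4,-1) (-4,1) (-4,-1) (-4,1).
Under MbT, Ada's choice at the node after C-L-s can never be reached regardless of what Ben does, so varying those choices leaves every outcome unchanged.
Holding the reachable choices fixed and varying the unreachable one freely already gives 3 equivalent strategies.
No other strategy reproduces this row, so those 3 are the full class: McT, MbT, MdT.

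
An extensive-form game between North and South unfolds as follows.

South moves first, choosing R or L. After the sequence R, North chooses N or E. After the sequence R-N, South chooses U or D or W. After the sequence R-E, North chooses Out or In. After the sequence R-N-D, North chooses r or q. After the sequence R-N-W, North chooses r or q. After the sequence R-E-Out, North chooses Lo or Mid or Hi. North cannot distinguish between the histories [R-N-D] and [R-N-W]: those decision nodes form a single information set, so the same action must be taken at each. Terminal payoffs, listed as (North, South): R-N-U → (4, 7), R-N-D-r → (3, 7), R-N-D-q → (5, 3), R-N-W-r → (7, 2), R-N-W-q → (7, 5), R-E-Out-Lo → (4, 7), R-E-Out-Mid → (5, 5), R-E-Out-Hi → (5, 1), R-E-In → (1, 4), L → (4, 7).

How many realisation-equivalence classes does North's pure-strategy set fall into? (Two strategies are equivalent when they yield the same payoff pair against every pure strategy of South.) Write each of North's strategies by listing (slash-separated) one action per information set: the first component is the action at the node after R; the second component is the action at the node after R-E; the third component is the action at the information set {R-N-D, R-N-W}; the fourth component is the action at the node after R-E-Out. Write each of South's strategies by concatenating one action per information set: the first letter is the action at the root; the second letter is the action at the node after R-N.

North has 24 pure strategies: N/Out/r/Lo, N/Out/r/Mid, N/Out/r/Hi, N/Out/q/Lo, N/Out/q/Mid, N/Out/q/Hi, N/In/r/Lo, N/In/r/Mid, N/In/r/Hi, N/In/q/Lo, N/In/q/Mid, N/In/q/Hi, E/Out/r/Lo, E/Out/r/Mid, E/Out/r/Hi, E/Out/q/Lo, E/Out/q/Mid, E/Out/q/Hi, E/In/r/Lo, E/In/r/Mid, E/In/r/Hi, E/In/q/Lo, E/In/q/Mid, E/In/q/Hi. Columns: RU, RD, RW, LU, LD, LW.
{N/Out/r/Lo, N/Out/r/Mid, N/Out/r/Hi, N/In/r/Lo, N/In/r/Mid, N/In/r/Hi} → row (4,7) (3,7) (7,2) (4,7) (4,7) (4,7)
{N/Out/q/Lo, N/Out/q/Mid, N/Out/q/Hi, N/In/q/Lo, N/In/q/Mid, N/In/q/Hi} → row (4,7) (5,3) (7,5) (4,7) (4,7) (4,7)
{E/Out/r/Lo, E/Out/q/Lo} → row (4,7) (4,7) (4,7) (4,7) (4,7) (4,7)
{E/Out/r/Mid, E/Out/q/Mid} → row (5,5) (5,5) (5,5) (4,7) (4,7) (4,7)
{E/Out/r/Hi, E/Out/q/Hi} → row (5,1) (5,1) (5,1) (4,7) (4,7) (4,7)
{E/In/r/Lo, E/In/r/Mid, E/In/r/Hi, E/In/q/Lo, E/In/q/Mid, E/In/q/Hi} → row (1,4) (1,4) (1,4) (4,7) (4,7) (4,7)
That's 6 distinct rows out of 24 strategies.

6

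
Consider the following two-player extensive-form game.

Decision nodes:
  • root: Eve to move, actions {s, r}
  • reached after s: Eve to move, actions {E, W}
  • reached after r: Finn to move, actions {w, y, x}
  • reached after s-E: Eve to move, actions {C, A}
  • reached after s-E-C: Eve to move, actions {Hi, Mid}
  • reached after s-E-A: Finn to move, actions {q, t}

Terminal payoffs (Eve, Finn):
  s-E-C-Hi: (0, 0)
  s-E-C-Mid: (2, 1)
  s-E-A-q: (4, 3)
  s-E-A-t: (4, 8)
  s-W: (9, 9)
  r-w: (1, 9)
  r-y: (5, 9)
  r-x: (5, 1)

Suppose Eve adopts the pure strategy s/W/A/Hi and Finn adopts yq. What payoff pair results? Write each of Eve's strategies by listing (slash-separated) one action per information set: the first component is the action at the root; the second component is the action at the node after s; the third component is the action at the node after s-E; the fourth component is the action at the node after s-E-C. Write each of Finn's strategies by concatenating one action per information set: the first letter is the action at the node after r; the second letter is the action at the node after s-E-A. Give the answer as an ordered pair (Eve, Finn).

Trace the play path from the root:
  Eve plays s
  Eve plays W at [s]
→ terminal payoff (9, 9).
(Eve's choice at the node after s-E is never reached on this path, so it doesn't affect the outcome.)

(9, 9)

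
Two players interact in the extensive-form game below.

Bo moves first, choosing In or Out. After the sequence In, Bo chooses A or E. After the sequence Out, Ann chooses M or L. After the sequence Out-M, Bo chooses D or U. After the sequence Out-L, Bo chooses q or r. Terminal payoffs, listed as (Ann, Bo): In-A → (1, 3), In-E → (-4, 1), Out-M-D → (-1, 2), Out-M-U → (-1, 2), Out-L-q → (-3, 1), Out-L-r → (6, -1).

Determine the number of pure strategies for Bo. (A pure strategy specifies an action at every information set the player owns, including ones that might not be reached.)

16

Bo owns the root with actions {In, Out} — two choices.
Bo owns the node after In with actions {A, E} — two choices.
Bo owns the node after Out-M with actions {D, U} — two choices.
Bo owns the node after Out-L with actions {q, r} — two choices.
A pure strategy fixes one action at each information set independently, so the count is the product 2 × 2 × 2 × 2 = 16.
(For reference, Ann has 2 pure strategies, giving a 16×2 normal-form matrix.)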